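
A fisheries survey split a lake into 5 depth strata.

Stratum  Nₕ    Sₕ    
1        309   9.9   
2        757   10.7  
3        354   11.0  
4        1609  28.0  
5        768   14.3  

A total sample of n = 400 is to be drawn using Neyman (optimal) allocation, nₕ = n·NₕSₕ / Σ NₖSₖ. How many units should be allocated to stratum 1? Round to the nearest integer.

Σ NₕSₕ = 309·9.9 + 757·10.7 + 354·11.0 + 1609·28.0 + 768·14.3 = 71087.4.
Share for 1: 3059.1/71087.4 = 0.04303.
n_1 = 400 × 0.04303 = 17.213... → 17.

17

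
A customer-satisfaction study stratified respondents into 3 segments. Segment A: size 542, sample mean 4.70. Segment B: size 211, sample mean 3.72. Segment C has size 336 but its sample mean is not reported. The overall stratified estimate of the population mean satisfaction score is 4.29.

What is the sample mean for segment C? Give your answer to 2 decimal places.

N = 542 + 211 + 336 = 1089.
Overall total = μ·N = 4.29·1089 = 4671.81.
Subtract the known strata: 542·4.70 + 211·3.72 = 3332.32.
Remaining total for segment C: 4671.81 − 3332.32 = 1339.49.
Divide by its size: 1339.49 / 336 = 3.9866... → 3.99.

3.99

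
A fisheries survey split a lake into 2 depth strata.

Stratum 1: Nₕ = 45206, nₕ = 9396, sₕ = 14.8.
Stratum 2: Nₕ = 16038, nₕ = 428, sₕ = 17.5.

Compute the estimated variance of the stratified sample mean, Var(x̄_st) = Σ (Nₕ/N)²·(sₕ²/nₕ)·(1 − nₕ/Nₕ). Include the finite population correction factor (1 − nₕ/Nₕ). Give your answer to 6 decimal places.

0.057821

N = 61244; Wₕ = Nₕ/N.
stratum 1: (45206/61244)²·14.8²/9396·(1 − 9396/45206) = 0.010061291
stratum 2: (16038/61244)²·17.5²/428·(1 − 428/16038) = 0.047759343
Sum = 0.057820635 → 0.057821.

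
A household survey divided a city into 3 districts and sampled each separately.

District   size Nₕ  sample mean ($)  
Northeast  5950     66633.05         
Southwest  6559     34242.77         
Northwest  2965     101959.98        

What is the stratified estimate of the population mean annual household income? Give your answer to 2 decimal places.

59672.76

x̄_st = (Σ Nₕx̄ₕ) / (Σ Nₕ) = (5950·66633.05 + 6559·34242.77 + 2965·101959.98) / 15474
= 923376316.63 / 15474 = 59672.7618... → 59672.76.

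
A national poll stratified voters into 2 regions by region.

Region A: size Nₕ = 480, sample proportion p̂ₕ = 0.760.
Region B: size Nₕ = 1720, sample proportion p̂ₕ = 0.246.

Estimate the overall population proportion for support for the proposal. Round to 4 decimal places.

Wₕ = Nₕ/N with N = 2200: 0.2182, 0.7818.
p̂_st = 0.2182·0.760 + 0.7818·0.246 ≈ 0.358145... → 0.3581.

0.3581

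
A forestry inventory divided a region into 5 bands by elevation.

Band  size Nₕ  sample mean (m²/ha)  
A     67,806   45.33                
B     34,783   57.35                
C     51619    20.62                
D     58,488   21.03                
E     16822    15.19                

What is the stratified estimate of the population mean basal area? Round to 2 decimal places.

33.19

x̄_st = (Σ Nₕx̄ₕ) / (Σ Nₕ) = (67806·45.33 + 34783·57.35 + 51619·20.62 + 58488·21.03 + 16822·15.19) / 229518
= 7618363.63 / 229518 = 33.1929... → 33.19.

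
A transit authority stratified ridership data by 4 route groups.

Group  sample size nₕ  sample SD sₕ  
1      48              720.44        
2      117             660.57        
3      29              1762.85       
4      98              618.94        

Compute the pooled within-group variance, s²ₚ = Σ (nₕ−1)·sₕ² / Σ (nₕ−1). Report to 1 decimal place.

691614.0

1: (48−1)·720.44² = 47·519033.7936 = 24394588.2992
2: (117−1)·660.57² = 116·436352.7249 = 50616916.0884
3: (29−1)·1762.85² = 28·3107640.1225 = 87013923.43
4: (98−1)·618.94² = 97·383086.7236 = 37159412.1892
Numerator = 199184840.0068; denominator = Σ(nₕ−1) = 288.
s²ₚ = 199184840.0068/288 = 691614.028... → 691614.0.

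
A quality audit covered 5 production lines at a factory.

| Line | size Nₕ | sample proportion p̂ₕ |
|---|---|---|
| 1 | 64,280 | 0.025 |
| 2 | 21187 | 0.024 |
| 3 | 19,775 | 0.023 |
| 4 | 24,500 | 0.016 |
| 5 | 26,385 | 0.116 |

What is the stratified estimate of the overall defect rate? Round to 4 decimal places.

Wₕ = Nₕ/N with N = 156127: 0.4117, 0.1357, 0.1267, 0.1569, 0.1690.
p̂_st = 0.4117·0.025 + 0.1357·0.024 + 0.1267·0.023 + 0.1569·0.016 + 0.1690·0.116 ≈ 0.038577... → 0.0386.

0.0386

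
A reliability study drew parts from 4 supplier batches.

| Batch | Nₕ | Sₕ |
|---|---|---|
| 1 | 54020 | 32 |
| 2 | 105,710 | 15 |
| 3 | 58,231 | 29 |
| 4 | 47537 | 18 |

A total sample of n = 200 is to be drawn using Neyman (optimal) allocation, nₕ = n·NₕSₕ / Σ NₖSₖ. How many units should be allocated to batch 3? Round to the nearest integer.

1: NₕSₕ = 54020·32 = 1728640
2: NₕSₕ = 105710·15 = 1585650
3: NₕSₕ = 58231·29 = 1688699
4: NₕSₕ = 47537·18 = 855666
Σ NₕSₕ = 5858655.
n_3 = 200·1688699/5858655 = 57.648... → 58.

58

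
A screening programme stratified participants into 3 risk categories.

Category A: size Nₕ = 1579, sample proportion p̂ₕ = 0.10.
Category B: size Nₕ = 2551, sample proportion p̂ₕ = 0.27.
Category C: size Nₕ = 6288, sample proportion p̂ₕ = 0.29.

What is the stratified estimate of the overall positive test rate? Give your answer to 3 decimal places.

Wₕ = Nₕ/N with N = 10418: 0.1516, 0.2449, 0.6036.
p̂_st = 0.1516·0.10 + 0.2449·0.27 + 0.6036·0.29 ≈ 0.25631... → 0.256.

0.256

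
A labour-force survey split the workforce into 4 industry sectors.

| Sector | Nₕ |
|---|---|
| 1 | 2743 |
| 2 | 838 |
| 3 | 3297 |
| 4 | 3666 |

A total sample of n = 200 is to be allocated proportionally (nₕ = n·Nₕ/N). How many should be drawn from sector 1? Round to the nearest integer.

52

Share of sector 1 = 2743/10544 = 0.26015.
Allocate 200 × 0.26015 = 52.030... → 52.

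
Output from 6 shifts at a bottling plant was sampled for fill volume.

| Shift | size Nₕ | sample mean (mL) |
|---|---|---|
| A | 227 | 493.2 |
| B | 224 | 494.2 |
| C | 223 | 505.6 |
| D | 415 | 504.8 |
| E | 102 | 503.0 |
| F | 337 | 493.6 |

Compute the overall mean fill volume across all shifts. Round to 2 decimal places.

499.05

x̄_st = (Σ Nₕx̄ₕ) / (Σ Nₕ) = (227·493.2 + 224·494.2 + 223·505.6 + 415·504.8 + 102·503.0 + 337·493.6) / 1528
= 762547.2 / 1528 = 499.0492... → 499.05.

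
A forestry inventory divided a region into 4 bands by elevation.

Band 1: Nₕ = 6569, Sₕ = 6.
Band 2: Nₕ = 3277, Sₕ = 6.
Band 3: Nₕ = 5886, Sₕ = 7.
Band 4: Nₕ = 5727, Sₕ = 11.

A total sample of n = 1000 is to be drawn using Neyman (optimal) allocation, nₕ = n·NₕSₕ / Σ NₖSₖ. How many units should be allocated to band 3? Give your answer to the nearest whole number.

252

Σ NₕSₕ = 6569·6 + 3277·6 + 5886·7 + 5727·11 = 163275.
Share for 3: 41202/163275 = 0.25235.
n_3 = 1000 × 0.25235 = 252.347... → 252.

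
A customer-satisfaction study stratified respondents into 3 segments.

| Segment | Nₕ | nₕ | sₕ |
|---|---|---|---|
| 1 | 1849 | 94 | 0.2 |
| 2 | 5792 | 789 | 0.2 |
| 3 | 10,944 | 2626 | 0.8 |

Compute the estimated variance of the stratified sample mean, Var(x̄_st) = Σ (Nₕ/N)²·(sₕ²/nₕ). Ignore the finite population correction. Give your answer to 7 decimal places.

0.0000936

N = 18585. Term for each stratum: Wₕ²sₕ²/nₕ.
Var(x̄_st) = 0.0000042119 + 0.0000049240 + 0.0000845108 = 0.0000936467 → 0.0000936.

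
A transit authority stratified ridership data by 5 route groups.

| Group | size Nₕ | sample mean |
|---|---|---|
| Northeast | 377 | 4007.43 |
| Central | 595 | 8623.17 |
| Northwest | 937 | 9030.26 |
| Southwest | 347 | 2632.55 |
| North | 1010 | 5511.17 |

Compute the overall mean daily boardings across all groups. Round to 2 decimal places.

N = 377 + 595 + 937 + 347 + 1010 = 3266.
Overall mean = Σ (Nₕ/N)·x̄ₕ — weight by population share, not a simple average.
Σ Nₕx̄ₕ = 377·4007.43 + 595·8623.17 + 937·9030.26 + 347·2632.55 + 1010·5511.17 = 1510801.11 + 5130786.15 + 8461353.62 + 913494.85 + 5566281.7 = 21582717.43.
Divide by N: 21582717.43 / 3266 = 6608.3029... → 6608.30.

6608.30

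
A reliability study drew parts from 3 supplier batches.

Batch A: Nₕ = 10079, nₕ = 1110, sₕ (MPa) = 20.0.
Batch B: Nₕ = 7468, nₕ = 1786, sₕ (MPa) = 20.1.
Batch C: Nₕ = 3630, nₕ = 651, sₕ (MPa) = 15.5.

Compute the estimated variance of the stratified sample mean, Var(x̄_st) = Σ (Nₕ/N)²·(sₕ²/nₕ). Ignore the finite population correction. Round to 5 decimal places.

N = 21177. Term for each stratum: Wₕ²sₕ²/nₕ.
Var(x̄_st) = 0.08162873 + 0.02813134 + 0.01084343 = 0.12060350 → 0.12060.

0.12060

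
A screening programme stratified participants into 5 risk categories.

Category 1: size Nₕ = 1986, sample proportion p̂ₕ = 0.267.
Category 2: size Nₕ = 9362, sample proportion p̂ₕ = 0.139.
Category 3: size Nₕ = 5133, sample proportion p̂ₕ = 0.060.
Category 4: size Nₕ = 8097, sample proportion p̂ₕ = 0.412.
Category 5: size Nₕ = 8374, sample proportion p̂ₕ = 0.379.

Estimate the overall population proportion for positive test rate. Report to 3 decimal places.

0.262

Wₕ = Nₕ/N with N = 32952: 0.0603, 0.2841, 0.1558, 0.2457, 0.2541.
p̂_st = 0.0603·0.267 + 0.2841·0.139 + 0.1558·0.060 + 0.2457·0.412 + 0.2541·0.379 ≈ 0.26248... → 0.262.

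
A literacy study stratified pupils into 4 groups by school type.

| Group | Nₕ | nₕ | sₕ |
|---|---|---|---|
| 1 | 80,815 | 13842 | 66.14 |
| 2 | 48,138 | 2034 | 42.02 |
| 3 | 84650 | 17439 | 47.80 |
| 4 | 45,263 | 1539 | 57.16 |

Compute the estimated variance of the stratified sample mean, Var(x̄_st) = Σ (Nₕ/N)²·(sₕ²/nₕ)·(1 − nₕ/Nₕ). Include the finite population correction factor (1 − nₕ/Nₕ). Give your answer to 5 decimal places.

N = 258866; Wₕ = Nₕ/N.
group 1: (80815/258866)²·66.14²/13842·(1 − 13842/80815) = 0.02552532
group 2: (48138/258866)²·42.02²/2034·(1 − 2034/48138) = 0.02874999
group 3: (84650/258866)²·47.80²/17439·(1 − 17439/84650) = 0.01112376
group 4: (45263/258866)²·57.16²/1539·(1 − 1539/45263) = 0.06269877
Sum = 0.12809784 → 0.12810.

0.12810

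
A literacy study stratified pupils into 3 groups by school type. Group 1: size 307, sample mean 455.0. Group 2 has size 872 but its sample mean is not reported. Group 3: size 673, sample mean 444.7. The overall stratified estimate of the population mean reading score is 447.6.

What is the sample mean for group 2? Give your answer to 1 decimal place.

447.2

Σ Nₕx̄ₕ = N·μ, so 872·x̄_2 = 1852·447.6 − (307·455.0 + 673·444.7).
= 828955.2 − 438968.1 = 389987.1.
x̄_2 = 389987.1 / 872 = 447.233... → 447.2.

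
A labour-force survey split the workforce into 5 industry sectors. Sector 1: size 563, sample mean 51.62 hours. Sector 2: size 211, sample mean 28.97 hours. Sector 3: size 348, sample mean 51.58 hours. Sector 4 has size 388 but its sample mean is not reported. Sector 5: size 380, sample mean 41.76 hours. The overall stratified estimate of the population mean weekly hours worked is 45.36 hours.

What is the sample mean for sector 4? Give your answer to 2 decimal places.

Σ Nₕx̄ₕ = N·μ, so 388·x̄_4 = 1890·45.36 − (563·51.62 + 211·28.97 + 348·51.58 + 380·41.76).
= 85730.4 − 68993.37 = 16737.03.
x̄_4 = 16737.03 / 388 = 43.1367... → 43.14.

43.14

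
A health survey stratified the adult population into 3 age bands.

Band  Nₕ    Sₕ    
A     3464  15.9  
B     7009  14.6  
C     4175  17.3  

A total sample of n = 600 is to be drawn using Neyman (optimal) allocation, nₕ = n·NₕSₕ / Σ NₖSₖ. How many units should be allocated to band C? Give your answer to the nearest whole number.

189

A: NₕSₕ = 3464·15.9 = 55077.6
B: NₕSₕ = 7009·14.6 = 102331.4
C: NₕSₕ = 4175·17.3 = 72227.5
Σ NₕSₕ = 229636.5.
n_C = 600·72227.5/229636.5 = 188.718... → 189.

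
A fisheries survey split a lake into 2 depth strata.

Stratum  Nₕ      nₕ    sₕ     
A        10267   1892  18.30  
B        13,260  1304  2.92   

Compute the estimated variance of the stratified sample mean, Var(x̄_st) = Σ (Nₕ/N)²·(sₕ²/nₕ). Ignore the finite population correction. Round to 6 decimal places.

N = 23527. Term for each stratum: Wₕ²sₕ²/nₕ.
Var(x̄_st) = 0.033708162 + 0.002077027 = 0.035785188 → 0.035785.

0.035785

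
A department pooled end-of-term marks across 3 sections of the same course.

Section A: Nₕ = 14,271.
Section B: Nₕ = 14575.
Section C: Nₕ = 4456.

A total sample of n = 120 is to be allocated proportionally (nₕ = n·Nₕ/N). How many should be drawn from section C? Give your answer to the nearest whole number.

16

Share of section C = 4456/33302 = 0.13381.
Allocate 120 × 0.13381 = 16.057... → 16.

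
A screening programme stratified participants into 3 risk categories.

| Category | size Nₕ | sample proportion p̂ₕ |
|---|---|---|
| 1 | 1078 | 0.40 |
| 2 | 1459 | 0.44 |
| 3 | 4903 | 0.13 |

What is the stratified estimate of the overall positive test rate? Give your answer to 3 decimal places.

Wₕ = Nₕ/N with N = 7440: 0.1449, 0.1961, 0.6590.
p̂_st = 0.1449·0.40 + 0.1961·0.44 + 0.6590·0.13 ≈ 0.22991... → 0.230.

0.230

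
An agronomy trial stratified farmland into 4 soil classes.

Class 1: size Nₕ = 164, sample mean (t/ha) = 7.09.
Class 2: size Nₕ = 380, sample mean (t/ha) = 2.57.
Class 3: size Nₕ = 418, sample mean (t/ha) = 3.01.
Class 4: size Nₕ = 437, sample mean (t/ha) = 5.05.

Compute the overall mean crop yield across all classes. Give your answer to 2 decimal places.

4.01

N = 1399; weights Wₕ = Nₕ/N = (0.1172, 0.2716, 0.2988, 0.3124).
x̄_st = Σ Wₕ·x̄ₕ = 0.1172·7.09 + 0.2716·2.57 + 0.2988·3.01 + 0.3124·5.05 ≈ 4.0060...
→ 4.01.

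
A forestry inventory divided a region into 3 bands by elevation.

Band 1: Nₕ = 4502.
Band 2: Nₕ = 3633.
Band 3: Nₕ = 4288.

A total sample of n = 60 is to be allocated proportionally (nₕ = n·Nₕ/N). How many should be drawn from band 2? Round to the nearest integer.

Share of band 2 = 3633/12423 = 0.29244.
Allocate 60 × 0.29244 = 17.546... → 18.

18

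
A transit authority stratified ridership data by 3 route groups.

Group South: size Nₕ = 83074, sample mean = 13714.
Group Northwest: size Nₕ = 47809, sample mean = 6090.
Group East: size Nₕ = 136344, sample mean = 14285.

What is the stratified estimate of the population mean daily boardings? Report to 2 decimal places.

N = 83074 + 47809 + 136344 = 267227.
The stratified mean weights each stratum mean by its population share Nₕ/N.
Σ Nₕx̄ₕ = 83074·13714 + 47809·6090 + 136344·14285 = 1139276836 + 291156810 + 1947674040 = 3378107686.
Divide by N: 3378107686 / 267227 = 12641.3412... → 12641.34.

12641.34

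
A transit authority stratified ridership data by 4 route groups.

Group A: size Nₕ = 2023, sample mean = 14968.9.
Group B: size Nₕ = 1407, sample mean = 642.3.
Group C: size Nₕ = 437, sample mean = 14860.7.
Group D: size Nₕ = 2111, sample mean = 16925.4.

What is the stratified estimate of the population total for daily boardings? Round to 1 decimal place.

73409446.1

Estimate total by summing Nₕ·x̄ₕ over strata.
2023·14968.9 + 1407·642.3 + 437·14860.7 + 2111·16925.4 = 30282084.7 + 903716.1 + 6494125.9 + 35729519.4 = 73409446.1.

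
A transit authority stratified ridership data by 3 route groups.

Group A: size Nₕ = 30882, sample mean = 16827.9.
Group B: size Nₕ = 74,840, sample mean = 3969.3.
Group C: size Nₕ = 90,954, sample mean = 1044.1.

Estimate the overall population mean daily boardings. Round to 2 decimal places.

x̄_st = (Σ Nₕx̄ₕ) / (Σ Nₕ) = (30882·16827.9 + 74840·3969.3 + 90954·1044.1) / 196676
= 911706691.2 / 196676 = 4635.5767... → 4635.58.

4635.58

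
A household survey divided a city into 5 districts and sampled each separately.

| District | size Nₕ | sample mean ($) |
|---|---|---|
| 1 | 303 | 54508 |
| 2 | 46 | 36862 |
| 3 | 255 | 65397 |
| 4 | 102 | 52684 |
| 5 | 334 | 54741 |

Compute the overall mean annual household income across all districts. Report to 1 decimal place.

56293.3

N = 303 + 46 + 255 + 102 + 334 = 1040.
Weight each subgroup mean by Nₕ/N and sum.
Σ Nₕx̄ₕ = 303·54508 + 46·36862 + 255·65397 + 102·52684 + 334·54741 = 16515924 + 1695652 + 16676235 + 5373768 + 18283494 = 58545073.
Divide by N: 58545073 / 1040 = 56293.339... → 56293.3.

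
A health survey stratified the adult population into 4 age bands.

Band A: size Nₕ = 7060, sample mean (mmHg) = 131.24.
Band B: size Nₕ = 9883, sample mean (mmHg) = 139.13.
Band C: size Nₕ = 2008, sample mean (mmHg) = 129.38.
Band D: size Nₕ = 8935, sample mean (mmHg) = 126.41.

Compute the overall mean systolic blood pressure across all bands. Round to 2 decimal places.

N = 7060 + 9883 + 2008 + 8935 = 27886.
The stratified mean weights each stratum mean by its population share Nₕ/N.
Σ Nₕx̄ₕ = 7060·131.24 + 9883·139.13 + 2008·129.38 + 8935·126.41 = 926554.4 + 1375021.79 + 259795.04 + 1129473.35 = 3690844.58.
Divide by N: 3690844.58 / 27886 = 132.3548... → 132.35.

132.35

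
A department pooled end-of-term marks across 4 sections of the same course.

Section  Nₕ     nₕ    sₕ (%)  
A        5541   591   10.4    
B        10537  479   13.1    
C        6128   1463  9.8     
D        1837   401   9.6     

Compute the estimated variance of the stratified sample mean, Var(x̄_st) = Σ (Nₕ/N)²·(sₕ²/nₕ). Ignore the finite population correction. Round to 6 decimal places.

N = 24043; Wₕ = Nₕ/N.
section A: (5541/24043)²·10.4²/591 = 0.009720267
section B: (10537/24043)²·13.1²/479 = 0.068811928
section C: (6128/24043)²·9.8²/1463 = 0.004264499
section D: (1837/24043)²·9.6²/401 = 0.001341650
Sum = 0.084138343 → 0.084138.

0.084138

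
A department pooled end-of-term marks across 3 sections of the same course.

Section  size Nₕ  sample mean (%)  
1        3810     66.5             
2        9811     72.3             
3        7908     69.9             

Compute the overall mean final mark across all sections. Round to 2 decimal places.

70.39

N = 3810 + 9811 + 7908 = 21529.
Overall mean = Σ (Nₕ/N)·x̄ₕ — weight by population share, not a simple average.
Σ Nₕx̄ₕ = 3810·66.5 + 9811·72.3 + 7908·69.9 = 253365 + 709335.3 + 552769.2 = 1515469.5.
Divide by N: 1515469.5 / 21529 = 70.3920... → 70.39.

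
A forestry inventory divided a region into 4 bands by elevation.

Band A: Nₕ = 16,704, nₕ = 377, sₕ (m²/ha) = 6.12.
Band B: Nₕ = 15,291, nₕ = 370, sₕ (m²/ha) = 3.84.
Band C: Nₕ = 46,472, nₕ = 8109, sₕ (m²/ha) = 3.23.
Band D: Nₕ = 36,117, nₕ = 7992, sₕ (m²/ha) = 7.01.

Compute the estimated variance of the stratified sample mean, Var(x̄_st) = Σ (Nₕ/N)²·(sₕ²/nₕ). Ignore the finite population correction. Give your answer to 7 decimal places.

N = 114584; Wₕ = Nₕ/N.
band A: (16704/114584)²·6.12²/377 = 0.0021113221
band B: (15291/114584)²·3.84²/370 = 0.0007097159
band C: (46472/114584)²·3.23²/8109 = 0.0002116277
band D: (36117/114584)²·7.01²/7992 = 0.0006108800
Sum = 0.0036435458 → 0.0036435.

0.0036435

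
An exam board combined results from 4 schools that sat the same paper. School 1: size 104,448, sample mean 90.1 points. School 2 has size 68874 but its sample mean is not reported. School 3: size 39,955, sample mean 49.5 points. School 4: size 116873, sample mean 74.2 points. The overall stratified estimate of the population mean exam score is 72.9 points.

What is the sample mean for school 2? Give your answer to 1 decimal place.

N = 104448 + 68874 + 39955 + 116873 = 330150.
Overall total = μ·N = 72.9·330150 = 24067935.
Subtract the known strata: 104448·90.1 + 39955·49.5 + 116873·74.2 = 20060513.9.
Remaining total for school 2: 24067935 − 20060513.9 = 4007421.1.
Divide by its size: 4007421.1 / 68874 = 58.185... → 58.2.

58.2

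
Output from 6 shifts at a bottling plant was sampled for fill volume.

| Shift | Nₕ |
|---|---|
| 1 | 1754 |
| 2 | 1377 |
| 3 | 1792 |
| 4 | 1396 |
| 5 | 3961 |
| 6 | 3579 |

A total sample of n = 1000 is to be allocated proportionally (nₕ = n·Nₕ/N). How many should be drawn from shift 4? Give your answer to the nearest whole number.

101

N = 1754 + 1377 + 1792 + 1396 + 3961 + 3579 = 13859.
n_4 = 1000·1396/13859 = 100.729... → 101.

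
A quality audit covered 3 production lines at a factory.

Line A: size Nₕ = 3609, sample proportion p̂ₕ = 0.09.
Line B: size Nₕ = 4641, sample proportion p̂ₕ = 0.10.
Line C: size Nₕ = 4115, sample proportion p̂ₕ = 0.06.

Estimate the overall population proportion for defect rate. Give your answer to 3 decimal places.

0.084

Wₕ = Nₕ/N with N = 12365: 0.2919, 0.3753, 0.3328.
p̂_st = 0.2919·0.09 + 0.3753·0.10 + 0.3328·0.06 ≈ 0.08377... → 0.084.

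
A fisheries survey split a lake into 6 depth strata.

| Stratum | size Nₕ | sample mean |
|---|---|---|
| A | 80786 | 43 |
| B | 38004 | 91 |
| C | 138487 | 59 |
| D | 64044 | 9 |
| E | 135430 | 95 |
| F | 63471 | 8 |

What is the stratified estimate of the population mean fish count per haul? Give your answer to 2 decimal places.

55.85

x̄_st = (Σ Nₕx̄ₕ) / (Σ Nₕ) = (80786·43 + 38004·91 + 138487·59 + 64044·9 + 135430·95 + 63471·8) / 520222
= 29052909 / 520222 = 55.8471... → 55.85.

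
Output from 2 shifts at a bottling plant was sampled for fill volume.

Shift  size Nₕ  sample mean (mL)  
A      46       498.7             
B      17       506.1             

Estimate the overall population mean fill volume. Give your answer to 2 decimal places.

N = 63; weights Wₕ = Nₕ/N = (0.7302, 0.2698).
x̄_st = Σ Wₕ·x̄ₕ = 0.7302·498.7 + 0.2698·506.1 ≈ 500.6968...
→ 500.70.

500.70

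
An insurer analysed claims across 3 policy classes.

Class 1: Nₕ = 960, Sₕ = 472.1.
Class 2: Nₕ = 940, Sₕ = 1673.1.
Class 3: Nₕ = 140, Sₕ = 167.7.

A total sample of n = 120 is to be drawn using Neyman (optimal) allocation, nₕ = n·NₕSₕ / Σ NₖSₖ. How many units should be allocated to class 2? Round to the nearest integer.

1: NₕSₕ = 960·472.1 = 453216
2: NₕSₕ = 940·1673.1 = 1572714
3: NₕSₕ = 140·167.7 = 23478
Σ NₕSₕ = 2049408.
n_2 = 120·1572714/2049408 = 92.088... → 92.

92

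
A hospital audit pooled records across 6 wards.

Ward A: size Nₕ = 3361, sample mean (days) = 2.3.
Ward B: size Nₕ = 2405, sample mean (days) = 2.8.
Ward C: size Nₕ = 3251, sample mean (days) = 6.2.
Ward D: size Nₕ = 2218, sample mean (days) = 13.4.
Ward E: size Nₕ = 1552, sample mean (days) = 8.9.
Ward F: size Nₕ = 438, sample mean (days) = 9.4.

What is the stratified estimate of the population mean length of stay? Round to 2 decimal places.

N = 3361 + 2405 + 3251 + 2218 + 1552 + 438 = 13225.
The stratified mean weights each stratum mean by its population share Nₕ/N.
Σ Nₕx̄ₕ = 3361·2.3 + 2405·2.8 + 3251·6.2 + 2218·13.4 + 1552·8.9 + 438·9.4 = 7730.3 + 6734 + 20156.2 + 29721.2 + 13812.8 + 4117.2 = 82271.7.
Divide by N: 82271.7 / 13225 = 6.2209... → 6.22.

6.22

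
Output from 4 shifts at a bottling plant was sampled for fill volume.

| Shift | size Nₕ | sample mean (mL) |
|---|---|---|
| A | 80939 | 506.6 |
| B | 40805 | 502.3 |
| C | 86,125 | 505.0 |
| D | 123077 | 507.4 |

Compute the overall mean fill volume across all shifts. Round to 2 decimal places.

505.95

N = 330946; weights Wₕ = Nₕ/N = (0.2446, 0.1233, 0.2602, 0.3719).
x̄_st = Σ Wₕ·x̄ₕ = 0.2446·506.6 + 0.1233·502.3 + 0.2602·505.0 + 0.3719·507.4 ≈ 505.9510...
→ 505.95.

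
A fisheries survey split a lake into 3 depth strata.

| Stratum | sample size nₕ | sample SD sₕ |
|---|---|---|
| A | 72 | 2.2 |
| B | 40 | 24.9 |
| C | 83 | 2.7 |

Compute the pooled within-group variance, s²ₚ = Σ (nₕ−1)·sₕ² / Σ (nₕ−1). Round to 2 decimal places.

A: (72−1)·2.2² = 71·4.84 = 343.64
B: (40−1)·24.9² = 39·620.01 = 24180.39
C: (83−1)·2.7² = 82·7.29 = 597.78
Numerator = 25121.81; denominator = Σ(nₕ−1) = 192.
s²ₚ = 25121.81/192 = 130.8428... → 130.84.

130.84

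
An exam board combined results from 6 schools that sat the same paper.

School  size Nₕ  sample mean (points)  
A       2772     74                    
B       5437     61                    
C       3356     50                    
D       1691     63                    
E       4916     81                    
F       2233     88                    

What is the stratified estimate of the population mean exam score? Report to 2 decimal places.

N = 20405; weights Wₕ = Nₕ/N = (0.1358, 0.2665, 0.1645, 0.0829, 0.2409, 0.1094).
x̄_st = Σ Wₕ·x̄ₕ = 0.1358·74 + 0.2665·61 + 0.1645·50 + 0.0829·63 + 0.2409·81 + 0.1094·88 ≈ 68.8958...
→ 68.90.

68.90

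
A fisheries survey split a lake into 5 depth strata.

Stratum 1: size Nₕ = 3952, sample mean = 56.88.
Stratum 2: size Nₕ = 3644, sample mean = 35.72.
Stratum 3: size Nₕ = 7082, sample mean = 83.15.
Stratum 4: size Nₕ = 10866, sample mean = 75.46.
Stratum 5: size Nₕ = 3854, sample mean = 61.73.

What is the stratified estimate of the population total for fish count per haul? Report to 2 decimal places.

1: 3952·56.88 = 224789.76
2: 3644·35.72 = 130163.68
3: 7082·83.15 = 588868.3
4: 10866·75.46 = 819948.36
5: 3854·61.73 = 237907.42
τ̂ = Σ Nₕx̄ₕ = 2001677.52.

2001677.52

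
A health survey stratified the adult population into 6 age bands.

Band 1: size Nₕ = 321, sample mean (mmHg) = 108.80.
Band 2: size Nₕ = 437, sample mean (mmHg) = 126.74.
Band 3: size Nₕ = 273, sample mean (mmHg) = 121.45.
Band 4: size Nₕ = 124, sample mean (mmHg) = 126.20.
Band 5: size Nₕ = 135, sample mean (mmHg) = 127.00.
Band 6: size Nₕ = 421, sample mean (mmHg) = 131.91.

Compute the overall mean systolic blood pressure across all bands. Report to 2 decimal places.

x̄_st = (Σ Nₕx̄ₕ) / (Σ Nₕ) = (321·108.80 + 437·126.74 + 273·121.45 + 124·126.20 + 135·127.00 + 421·131.91) / 1711
= 211793.94 / 1711 = 123.7837... → 123.78.

123.78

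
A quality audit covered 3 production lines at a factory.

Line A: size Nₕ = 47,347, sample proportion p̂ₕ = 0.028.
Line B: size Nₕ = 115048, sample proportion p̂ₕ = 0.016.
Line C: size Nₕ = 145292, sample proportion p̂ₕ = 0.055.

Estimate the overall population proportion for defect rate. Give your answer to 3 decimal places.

N = 47347 + 115048 + 145292 = 307687.
Overall proportion = Σ (Nₕ/N)·p̂ₕ.
Σ Nₕp̂ₕ = 1325.716 + 1840.768 + 7991.06 = 11157.544.
11157.544 / 307687 = 0.03626... → 0.036.

0.036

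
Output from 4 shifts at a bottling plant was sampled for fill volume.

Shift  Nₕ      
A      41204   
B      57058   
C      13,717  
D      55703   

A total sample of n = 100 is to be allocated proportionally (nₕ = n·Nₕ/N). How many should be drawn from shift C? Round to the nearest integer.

8

N = 41204 + 57058 + 13717 + 55703 = 167682.
n_C = 100·13717/167682 = 8.180... → 8.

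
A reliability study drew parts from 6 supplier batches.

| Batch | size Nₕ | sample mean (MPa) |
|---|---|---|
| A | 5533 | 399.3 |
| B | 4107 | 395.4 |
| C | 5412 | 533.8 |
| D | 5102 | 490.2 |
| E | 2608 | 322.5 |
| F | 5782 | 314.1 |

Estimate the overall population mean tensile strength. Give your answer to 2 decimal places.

416.21

N = 28544; weights Wₕ = Nₕ/N = (0.1938, 0.1439, 0.1896, 0.1787, 0.0914, 0.2026).
x̄_st = Σ Wₕ·x̄ₕ = 0.1938·399.3 + 0.1439·395.4 + 0.1896·533.8 + 0.1787·490.2 + 0.0914·322.5 + 0.2026·314.1 ≈ 416.2124...
→ 416.21.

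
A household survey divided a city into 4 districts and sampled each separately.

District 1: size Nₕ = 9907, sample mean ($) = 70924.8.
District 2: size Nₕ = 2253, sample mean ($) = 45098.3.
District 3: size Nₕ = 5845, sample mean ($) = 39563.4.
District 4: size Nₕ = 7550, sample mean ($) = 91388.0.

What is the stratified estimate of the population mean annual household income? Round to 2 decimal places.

67520.48

N = 25555; weights Wₕ = Nₕ/N = (0.3877, 0.0882, 0.2287, 0.2954).
x̄_st = Σ Wₕ·x̄ₕ = 0.3877·70924.8 + 0.0882·45098.3 + 0.2287·39563.4 + 0.2954·91388.0 ≈ 67520.4827...
→ 67520.48.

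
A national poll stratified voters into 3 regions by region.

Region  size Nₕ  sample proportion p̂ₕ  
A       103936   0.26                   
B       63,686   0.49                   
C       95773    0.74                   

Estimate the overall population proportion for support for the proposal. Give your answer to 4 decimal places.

0.4901

Wₕ = Nₕ/N with N = 263395: 0.3946, 0.2418, 0.3636.
p̂_st = 0.3946·0.26 + 0.2418·0.49 + 0.3636·0.74 ≈ 0.490144... → 0.4901.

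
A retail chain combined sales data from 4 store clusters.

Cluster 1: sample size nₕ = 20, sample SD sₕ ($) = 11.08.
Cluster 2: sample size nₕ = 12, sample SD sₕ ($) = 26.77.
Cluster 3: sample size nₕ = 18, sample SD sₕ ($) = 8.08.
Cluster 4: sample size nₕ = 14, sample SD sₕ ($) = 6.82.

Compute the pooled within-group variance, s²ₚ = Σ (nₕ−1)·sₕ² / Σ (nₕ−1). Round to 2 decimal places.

198.83

1: (20−1)·11.08² = 19·122.7664 = 2332.5616
2: (12−1)·26.77² = 11·716.6329 = 7882.9619
3: (18−1)·8.08² = 17·65.2864 = 1109.8688
4: (14−1)·6.82² = 13·46.5124 = 604.6612
Numerator = 11930.0535; denominator = Σ(nₕ−1) = 60.
s²ₚ = 11930.0535/60 = 198.8342... → 198.83.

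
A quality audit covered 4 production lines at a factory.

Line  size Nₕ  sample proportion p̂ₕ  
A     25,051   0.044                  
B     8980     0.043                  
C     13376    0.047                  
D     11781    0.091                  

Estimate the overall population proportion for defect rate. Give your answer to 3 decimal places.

0.054

N = 25051 + 8980 + 13376 + 11781 = 59188.
Overall proportion = Σ (Nₕ/N)·p̂ₕ.
Σ Nₕp̂ₕ = 1102.244 + 386.14 + 628.672 + 1072.071 = 3189.127.
3189.127 / 59188 = 0.05388... → 0.054.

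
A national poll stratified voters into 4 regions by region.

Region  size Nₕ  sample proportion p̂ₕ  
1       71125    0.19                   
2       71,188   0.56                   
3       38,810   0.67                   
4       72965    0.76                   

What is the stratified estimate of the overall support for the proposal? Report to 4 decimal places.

0.5307

Wₕ = Nₕ/N with N = 254088: 0.2799, 0.2802, 0.1527, 0.2872.
p̂_st = 0.2799·0.19 + 0.2802·0.56 + 0.1527·0.67 + 0.2872·0.76 ≈ 0.530663... → 0.5307.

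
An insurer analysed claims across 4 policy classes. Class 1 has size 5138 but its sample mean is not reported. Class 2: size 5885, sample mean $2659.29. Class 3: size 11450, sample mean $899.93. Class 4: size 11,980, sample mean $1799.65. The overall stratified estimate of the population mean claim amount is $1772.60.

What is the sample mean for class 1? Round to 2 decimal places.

2638.66

Σ Nₕx̄ₕ = N·μ, so 5138·x̄_1 = 34453·1772.60 − (5885·2659.29 + 11450·899.93 + 11980·1799.65).
= 61071387.8 − 47513927.15 = 13557460.65.
x̄_1 = 13557460.65 / 5138 = 2638.6650... → 2638.66.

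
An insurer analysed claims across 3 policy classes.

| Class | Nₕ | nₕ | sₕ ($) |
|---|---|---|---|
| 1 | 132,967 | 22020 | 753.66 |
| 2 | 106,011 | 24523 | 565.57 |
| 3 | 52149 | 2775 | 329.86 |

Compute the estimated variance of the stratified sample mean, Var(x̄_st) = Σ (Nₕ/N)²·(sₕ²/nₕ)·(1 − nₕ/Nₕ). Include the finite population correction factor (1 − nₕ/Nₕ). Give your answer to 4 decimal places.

7.0105

N = 291127. Term for each stratum: Wₕ²sₕ²/nₕ·(1−nₕ/Nₕ).
Var(x̄_st) = 4.4898112 + 1.3294706 + 1.1911752 = 7.0104571 → 7.0105.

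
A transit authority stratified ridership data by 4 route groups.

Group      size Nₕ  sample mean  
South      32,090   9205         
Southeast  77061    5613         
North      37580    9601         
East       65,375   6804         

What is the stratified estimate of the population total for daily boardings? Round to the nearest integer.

1533548923

South: 32090·9205 = 295388450
Southeast: 77061·5613 = 432543393
North: 37580·9601 = 360805580
East: 65375·6804 = 444811500
τ̂ = Σ Nₕx̄ₕ = 1533548923.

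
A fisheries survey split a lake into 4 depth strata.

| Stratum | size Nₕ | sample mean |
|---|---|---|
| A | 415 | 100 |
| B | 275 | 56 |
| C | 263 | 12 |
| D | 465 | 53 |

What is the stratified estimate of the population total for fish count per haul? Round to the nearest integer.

84701

Estimate total by summing Nₕ·x̄ₕ over strata.
415·100 + 275·56 + 263·12 + 465·53 = 41500 + 15400 + 3156 + 24645 = 84701.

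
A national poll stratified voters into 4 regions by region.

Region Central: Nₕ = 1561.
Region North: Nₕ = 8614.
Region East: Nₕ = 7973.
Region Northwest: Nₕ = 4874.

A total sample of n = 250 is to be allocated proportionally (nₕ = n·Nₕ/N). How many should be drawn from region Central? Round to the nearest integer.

Share of region Central = 1561/23022 = 0.06780.
Allocate 250 × 0.06780 = 16.951... → 17.

17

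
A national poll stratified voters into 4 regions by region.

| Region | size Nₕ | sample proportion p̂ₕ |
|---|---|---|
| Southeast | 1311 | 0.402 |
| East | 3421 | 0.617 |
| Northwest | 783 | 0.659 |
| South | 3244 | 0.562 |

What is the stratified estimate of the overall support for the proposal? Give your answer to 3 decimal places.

Wₕ = Nₕ/N with N = 8759: 0.1497, 0.3906, 0.0894, 0.3704.
p̂_st = 0.1497·0.402 + 0.3906·0.617 + 0.0894·0.659 + 0.3704·0.562 ≈ 0.56820... → 0.568.

0.568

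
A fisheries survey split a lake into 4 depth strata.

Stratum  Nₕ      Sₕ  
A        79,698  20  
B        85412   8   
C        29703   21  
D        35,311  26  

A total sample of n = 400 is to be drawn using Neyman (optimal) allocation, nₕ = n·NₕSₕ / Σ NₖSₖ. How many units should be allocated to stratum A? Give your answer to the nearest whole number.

A: NₕSₕ = 79698·20 = 1593960
B: NₕSₕ = 85412·8 = 683296
C: NₕSₕ = 29703·21 = 623763
D: NₕSₕ = 35311·26 = 918086
Σ NₕSₕ = 3819105.
n_A = 400·1593960/3819105 = 166.946... → 167.

167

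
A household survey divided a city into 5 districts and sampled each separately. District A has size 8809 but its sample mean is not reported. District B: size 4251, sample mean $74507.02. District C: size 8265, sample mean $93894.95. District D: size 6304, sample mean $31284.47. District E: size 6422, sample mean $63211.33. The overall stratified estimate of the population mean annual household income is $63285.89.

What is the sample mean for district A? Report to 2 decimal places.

N = 8809 + 4251 + 8265 + 6304 + 6422 = 34051.
Overall total = μ·N = 63285.89·34051 = 2154947840.39.
Subtract the known strata: 4251·74507.02 + 8265·93894.95 + 6304·31284.47 + 6422·63211.33 = 1695931563.91.
Remaining total for district A: 2154947840.39 − 1695931563.91 = 459016276.48.
Divide by its size: 459016276.48 / 8809 = 52107.6486... → 52107.65.

52107.65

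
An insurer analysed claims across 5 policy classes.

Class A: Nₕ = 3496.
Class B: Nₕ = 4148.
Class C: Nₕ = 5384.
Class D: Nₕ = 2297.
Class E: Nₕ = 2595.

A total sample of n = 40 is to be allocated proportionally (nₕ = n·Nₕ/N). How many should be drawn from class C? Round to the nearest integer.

12

N = 3496 + 4148 + 5384 + 2297 + 2595 = 17920.
n_C = 40·5384/17920 = 12.018... → 12.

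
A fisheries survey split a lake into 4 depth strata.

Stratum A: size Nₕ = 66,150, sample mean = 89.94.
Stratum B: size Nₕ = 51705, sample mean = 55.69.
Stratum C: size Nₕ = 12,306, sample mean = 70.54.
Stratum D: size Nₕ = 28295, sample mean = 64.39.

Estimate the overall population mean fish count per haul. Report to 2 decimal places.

72.70

N = 158456; weights Wₕ = Nₕ/N = (0.4175, 0.3263, 0.0777, 0.1786).
x̄_st = Σ Wₕ·x̄ₕ = 0.4175·89.94 + 0.3263·55.69 + 0.0777·70.54 + 0.1786·64.39 ≈ 72.6950...
→ 72.70.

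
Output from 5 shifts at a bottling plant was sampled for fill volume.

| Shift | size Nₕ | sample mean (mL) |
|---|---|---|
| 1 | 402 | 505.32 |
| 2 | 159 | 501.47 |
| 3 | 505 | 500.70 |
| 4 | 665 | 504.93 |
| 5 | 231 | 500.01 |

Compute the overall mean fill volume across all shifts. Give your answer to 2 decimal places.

N = 402 + 159 + 505 + 665 + 231 = 1962.
Weight each subgroup mean by Nₕ/N and sum.
Σ Nₕx̄ₕ = 402·505.32 + 159·501.47 + 505·500.70 + 665·504.93 + 231·500.01 = 203138.64 + 79733.73 + 252853.5 + 335778.45 + 115502.31 = 987006.63.
Divide by N: 987006.63 / 1962 = 503.0615... → 503.06.

503.06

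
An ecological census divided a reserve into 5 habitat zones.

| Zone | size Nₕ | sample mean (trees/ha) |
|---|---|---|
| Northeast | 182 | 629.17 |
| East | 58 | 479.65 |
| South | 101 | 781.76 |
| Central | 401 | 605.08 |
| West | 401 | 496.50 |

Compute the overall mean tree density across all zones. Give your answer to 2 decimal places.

580.07

N = 1143; weights Wₕ = Nₕ/N = (0.1592, 0.0507, 0.0884, 0.3508, 0.3508).
x̄_st = Σ Wₕ·x̄ₕ = 0.1592·629.17 + 0.0507·479.65 + 0.0884·781.76 + 0.3508·605.08 + 0.3508·496.50 ≈ 580.0700...
→ 580.07.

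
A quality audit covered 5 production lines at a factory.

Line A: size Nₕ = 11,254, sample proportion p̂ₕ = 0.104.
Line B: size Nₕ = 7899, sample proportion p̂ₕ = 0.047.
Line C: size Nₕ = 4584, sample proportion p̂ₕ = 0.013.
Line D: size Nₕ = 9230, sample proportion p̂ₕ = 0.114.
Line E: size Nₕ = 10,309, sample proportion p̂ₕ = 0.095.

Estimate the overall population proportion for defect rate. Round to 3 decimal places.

N = 11254 + 7899 + 4584 + 9230 + 10309 = 43276.
Overall proportion = Σ (Nₕ/N)·p̂ₕ.
Σ Nₕp̂ₕ = 1170.416 + 371.253 + 59.592 + 1052.22 + 979.355 = 3632.836.
3632.836 / 43276 = 0.08395... → 0.084.

0.084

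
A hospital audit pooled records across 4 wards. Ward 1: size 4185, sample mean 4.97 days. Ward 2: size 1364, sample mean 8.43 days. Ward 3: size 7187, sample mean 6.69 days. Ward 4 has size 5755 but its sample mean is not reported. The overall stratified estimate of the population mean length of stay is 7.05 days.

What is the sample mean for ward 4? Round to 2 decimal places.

N = 4185 + 1364 + 7187 + 5755 = 18491.
Overall total = μ·N = 7.05·18491 = 130361.55.
Subtract the known strata: 4185·4.97 + 1364·8.43 + 7187·6.69 = 80379.
Remaining total for ward 4: 130361.55 − 80379 = 49982.55.
Divide by its size: 49982.55 / 5755 = 8.6851... → 8.69.

8.69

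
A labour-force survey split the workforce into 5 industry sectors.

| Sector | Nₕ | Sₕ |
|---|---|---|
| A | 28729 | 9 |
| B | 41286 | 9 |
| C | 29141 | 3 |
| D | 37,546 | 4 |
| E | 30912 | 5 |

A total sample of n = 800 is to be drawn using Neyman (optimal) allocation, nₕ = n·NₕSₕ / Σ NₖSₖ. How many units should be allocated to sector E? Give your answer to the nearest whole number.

A: NₕSₕ = 28729·9 = 258561
B: NₕSₕ = 41286·9 = 371574
C: NₕSₕ = 29141·3 = 87423
D: NₕSₕ = 37546·4 = 150184
E: NₕSₕ = 30912·5 = 154560
Σ NₕSₕ = 1022302.
n_E = 800·154560/1022302 = 120.951... → 121.

121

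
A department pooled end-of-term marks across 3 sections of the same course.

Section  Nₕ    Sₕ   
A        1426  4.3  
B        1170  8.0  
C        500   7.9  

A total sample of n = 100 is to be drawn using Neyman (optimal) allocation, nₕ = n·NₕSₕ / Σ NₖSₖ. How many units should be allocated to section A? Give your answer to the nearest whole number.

32

Σ NₕSₕ = 1426·4.3 + 1170·8.0 + 500·7.9 = 19441.8.
Share for A: 6131.8/19441.8 = 0.31539.
n_A = 100 × 0.31539 = 31.539... → 32.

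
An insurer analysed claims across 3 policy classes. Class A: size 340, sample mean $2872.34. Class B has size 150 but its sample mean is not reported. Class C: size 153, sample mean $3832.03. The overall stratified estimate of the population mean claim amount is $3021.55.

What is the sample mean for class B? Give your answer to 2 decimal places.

Σ Nₕx̄ₕ = N·μ, so 150·x̄_B = 643·3021.55 − (340·2872.34 + 153·3832.03).
= 1942856.65 − 1562896.19 = 379960.46.
x̄_B = 379960.46 / 150 = 2533.0697... → 2533.07.

2533.07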